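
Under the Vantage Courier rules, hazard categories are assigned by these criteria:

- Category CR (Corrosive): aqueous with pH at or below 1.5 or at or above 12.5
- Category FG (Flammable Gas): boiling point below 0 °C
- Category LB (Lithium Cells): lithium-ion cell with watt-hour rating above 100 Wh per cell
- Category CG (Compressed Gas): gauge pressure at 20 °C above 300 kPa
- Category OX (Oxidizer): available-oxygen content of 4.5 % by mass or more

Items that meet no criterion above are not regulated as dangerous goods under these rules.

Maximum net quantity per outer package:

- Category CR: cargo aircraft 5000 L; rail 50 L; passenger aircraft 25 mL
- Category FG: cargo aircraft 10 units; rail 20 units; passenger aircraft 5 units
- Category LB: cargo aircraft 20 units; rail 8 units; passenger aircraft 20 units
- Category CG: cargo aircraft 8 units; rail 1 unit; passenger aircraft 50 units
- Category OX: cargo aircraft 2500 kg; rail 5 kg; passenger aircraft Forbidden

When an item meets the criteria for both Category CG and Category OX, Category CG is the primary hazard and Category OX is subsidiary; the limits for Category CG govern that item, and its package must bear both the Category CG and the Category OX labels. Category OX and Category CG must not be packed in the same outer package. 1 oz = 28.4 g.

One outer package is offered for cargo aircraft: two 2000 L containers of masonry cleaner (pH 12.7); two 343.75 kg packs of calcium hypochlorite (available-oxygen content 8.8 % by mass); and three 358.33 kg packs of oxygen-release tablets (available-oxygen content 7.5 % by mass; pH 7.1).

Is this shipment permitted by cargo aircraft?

Yes

Masonry cleaner: pH 12.7 ≥ 12.5 → Category CR (Corrosive).
Calcium hypochlorite: available-oxygen content 8.8 % by mass ≥ 4.5 % by mass → Category OX (Oxidizer).
Oxygen-release tablets: available-oxygen content 7.5 % by mass ≥ 4.5 % by mass → Category OX (Oxidizer).
Total Category OX: (two 343.75 kg packs = 687.5 kg) + (three 358.33 kg packs = 1074.99 kg) = 1762.49 kg.
1762.49 kg ≤ 2500 kg (cargo aircraft limit, Category OX) — within limit.
Category CR quantity: two 2000 L containers = 4000 L.
That is within the Category CR cargo aircraft limit of 5000 L.
The segregation rule (Category OX with Category CG) does not apply to Category OX with Category CR.
Every hazard category is within its cargo aircraft limit and no segregation rule is violated.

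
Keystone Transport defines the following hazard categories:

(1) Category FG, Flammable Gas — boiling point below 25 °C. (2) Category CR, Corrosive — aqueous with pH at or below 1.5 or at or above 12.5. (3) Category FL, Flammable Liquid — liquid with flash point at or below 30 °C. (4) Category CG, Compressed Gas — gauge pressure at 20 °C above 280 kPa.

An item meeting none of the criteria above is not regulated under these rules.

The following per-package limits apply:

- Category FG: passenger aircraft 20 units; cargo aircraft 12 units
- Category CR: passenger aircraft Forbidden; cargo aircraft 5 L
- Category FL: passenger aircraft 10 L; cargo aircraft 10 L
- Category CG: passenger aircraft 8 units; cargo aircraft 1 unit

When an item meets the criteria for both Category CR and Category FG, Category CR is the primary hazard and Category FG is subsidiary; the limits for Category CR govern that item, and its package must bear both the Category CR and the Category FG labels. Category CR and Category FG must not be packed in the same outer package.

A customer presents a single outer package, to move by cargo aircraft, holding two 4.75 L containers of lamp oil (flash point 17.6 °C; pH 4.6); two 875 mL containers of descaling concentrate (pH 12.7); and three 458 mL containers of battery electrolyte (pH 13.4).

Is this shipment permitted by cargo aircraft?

The lamp oil has flash point 17.6 °C, which is ≤ 30 °C, so it is Category FL (Flammable Liquid).
pH 12.7 meets the Category CR criterion (Corrosive), so the descaling concentrate is Category CR.
With pH 13.4 (≥ 12.5), the battery electrolyte falls in Category CR.
Total Category CR: (two 875 mL containers = 1.75 L) + (three 458 mL containers = 1.374 L) = 3.124 L.
That is within the Category CR cargo aircraft limit of 5 L.
Category FL quantity: two 4.75 L containers = 9.5 L.
9.5 L ≤ 10 L (cargo aircraft limit, Category FL) — within limit.
The segregation rule (Category CR with Category FG) does not apply to Category CR with Category FL.
Every hazard category is within its cargo aircraft limit and no segregation rule is violated.

Yes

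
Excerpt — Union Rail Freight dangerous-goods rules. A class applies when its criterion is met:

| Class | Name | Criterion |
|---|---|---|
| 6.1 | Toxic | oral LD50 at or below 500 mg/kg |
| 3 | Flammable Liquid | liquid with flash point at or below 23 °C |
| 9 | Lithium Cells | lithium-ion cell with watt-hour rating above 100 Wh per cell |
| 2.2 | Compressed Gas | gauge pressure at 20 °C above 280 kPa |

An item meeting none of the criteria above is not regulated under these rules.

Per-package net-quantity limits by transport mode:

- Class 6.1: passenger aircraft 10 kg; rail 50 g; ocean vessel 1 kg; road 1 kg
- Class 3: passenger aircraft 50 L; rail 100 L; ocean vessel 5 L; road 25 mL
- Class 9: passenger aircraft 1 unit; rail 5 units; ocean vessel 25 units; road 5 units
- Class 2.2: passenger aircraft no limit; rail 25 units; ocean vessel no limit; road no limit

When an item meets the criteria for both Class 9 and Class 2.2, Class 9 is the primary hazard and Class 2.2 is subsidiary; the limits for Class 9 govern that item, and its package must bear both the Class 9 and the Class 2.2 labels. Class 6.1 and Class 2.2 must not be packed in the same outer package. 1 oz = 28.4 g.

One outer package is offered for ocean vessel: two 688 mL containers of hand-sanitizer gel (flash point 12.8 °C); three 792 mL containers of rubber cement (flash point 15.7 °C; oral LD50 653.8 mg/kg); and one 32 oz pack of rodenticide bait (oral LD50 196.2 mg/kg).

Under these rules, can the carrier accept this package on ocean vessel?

Flash point 12.8 °C meets the Class 3 criterion (Flammable Liquid), so the hand-sanitizer gel is Class 3.
With flash point 15.7 °C (≤ 23 °C), the rubber cement falls in Class 3.
Oral LD50 196.2 mg/kg meets the Class 6.1 criterion (Toxic), so the rodenticide bait is Class 6.1.
Total Class 3: (two 688 mL containers = 1.376 L) + (three 792 mL containers = 2.376 L) = 3.752 L.
3.752 L ≤ 5 L (ocean vessel limit, Class 3) — within limit.
Class 6.1 quantity: one 32 oz pack = 908.8 g.
That is within the Class 6.1 ocean vessel limit of 1 kg.
The segregation rule (Class 6.1 with Class 2.2) does not apply to Class 3 with Class 6.1.
Every hazard class is within its ocean vessel limit and no segregation rule is violated.

Yes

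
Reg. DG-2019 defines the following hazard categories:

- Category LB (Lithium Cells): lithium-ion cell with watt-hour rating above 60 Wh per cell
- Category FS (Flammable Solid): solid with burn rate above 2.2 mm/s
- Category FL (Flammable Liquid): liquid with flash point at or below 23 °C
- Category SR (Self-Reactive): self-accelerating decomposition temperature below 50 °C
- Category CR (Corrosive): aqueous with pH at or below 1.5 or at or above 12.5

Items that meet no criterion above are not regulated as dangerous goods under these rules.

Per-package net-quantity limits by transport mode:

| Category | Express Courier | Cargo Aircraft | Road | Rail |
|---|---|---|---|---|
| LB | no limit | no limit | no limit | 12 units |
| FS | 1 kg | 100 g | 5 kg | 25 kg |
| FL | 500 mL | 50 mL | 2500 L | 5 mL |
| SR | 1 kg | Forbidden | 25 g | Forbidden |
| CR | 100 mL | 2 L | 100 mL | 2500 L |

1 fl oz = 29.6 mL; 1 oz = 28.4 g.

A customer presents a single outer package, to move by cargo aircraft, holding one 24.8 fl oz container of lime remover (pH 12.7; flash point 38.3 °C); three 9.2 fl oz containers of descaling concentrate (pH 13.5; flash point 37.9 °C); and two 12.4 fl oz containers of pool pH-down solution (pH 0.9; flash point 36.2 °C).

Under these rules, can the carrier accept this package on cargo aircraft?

No

pH 12.7 meets the Category CR criterion (Corrosive), so the lime remover is Category CR.
The descaling concentrate has pH 13.5, which is ≥ 12.5, so it is Category CR (Corrosive).
With pH 0.9 (≤ 1.5), the pool pH-down solution falls in Category CR.
Total Category CR: (one 24.8 fl oz container = 734.08 mL) + (three 9.2 fl oz containers = 816.96 mL) + (two 12.4 fl oz containers = 734.08 mL) = 2285.12 mL.
That exceeds the Category CR cargo aircraft limit of 2 L.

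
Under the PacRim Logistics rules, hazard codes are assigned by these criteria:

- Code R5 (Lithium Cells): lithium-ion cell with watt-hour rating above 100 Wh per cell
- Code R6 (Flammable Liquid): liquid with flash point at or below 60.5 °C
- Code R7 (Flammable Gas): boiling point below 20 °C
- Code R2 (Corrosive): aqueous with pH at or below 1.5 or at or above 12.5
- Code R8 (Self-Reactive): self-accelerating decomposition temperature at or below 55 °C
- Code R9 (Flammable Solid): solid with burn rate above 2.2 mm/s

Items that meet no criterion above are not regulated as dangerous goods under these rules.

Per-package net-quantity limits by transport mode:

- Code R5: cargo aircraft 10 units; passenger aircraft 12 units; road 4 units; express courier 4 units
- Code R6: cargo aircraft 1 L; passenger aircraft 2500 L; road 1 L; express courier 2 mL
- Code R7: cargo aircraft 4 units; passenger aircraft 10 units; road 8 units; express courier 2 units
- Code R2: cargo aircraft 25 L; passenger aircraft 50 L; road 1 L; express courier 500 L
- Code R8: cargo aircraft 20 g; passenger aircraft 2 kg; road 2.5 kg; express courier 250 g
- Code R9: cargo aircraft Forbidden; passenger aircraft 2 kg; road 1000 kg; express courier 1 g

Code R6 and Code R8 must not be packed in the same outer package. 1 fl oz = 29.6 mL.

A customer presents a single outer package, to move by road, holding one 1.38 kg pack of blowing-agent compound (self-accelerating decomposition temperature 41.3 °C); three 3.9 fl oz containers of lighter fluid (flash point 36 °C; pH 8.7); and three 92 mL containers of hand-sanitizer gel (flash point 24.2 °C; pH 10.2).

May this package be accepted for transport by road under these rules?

Blowing-agent compound: self-accelerating decomposition temperature 41.3 °C ≤ 55 °C → Code R8 (Self-Reactive).
Flash point 36 °C meets the Code R6 criterion (Flammable Liquid), so the lighter fluid is Code R6.
Flash point 24.2 °C meets the Code R6 criterion (Flammable Liquid), so the hand-sanitizer gel is Code R6.
Code R6 net quantity: (three 3.9 fl oz containers = 346.32 mL) + (three 92 mL containers = 276 mL) = 622.32 mL.
622.32 mL is within the road limit of 1 L for Code R6.
Code R8 quantity: 1.38 kg.
1.38 kg ≤ 2.5 kg (road limit, Code R8) — within limit.
Code R6 and Code R8 may not share an outer package.

No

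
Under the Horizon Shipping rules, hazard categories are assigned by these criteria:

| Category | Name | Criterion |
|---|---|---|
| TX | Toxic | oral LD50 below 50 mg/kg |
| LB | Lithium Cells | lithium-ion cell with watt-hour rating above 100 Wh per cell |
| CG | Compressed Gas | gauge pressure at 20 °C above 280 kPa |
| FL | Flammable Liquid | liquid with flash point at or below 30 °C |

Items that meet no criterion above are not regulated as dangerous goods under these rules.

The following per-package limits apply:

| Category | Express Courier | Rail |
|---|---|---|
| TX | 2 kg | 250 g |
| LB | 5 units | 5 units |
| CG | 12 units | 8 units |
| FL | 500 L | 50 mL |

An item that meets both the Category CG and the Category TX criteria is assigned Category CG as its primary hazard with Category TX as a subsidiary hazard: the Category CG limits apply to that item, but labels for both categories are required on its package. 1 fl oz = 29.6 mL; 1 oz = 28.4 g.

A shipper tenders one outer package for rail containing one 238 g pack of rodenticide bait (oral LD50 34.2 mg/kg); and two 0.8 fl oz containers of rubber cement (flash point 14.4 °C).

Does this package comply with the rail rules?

Yes

With oral LD50 34.2 mg/kg (< 50 mg/kg), the rodenticide bait falls in Category TX.
Flash point 14.4 °C meets the Category FL criterion (Flammable Liquid), so the rubber cement is Category FL.
Category TX quantity: 238 g.
238 g ≤ 250 g (rail limit, Category TX) — within limit.
Category FL quantity: two 0.8 fl oz containers = 47.36 mL.
47.36 mL is within the rail limit of 50 mL for Category FL.
Every hazard category is within its rail limit and no segregation rule is violated.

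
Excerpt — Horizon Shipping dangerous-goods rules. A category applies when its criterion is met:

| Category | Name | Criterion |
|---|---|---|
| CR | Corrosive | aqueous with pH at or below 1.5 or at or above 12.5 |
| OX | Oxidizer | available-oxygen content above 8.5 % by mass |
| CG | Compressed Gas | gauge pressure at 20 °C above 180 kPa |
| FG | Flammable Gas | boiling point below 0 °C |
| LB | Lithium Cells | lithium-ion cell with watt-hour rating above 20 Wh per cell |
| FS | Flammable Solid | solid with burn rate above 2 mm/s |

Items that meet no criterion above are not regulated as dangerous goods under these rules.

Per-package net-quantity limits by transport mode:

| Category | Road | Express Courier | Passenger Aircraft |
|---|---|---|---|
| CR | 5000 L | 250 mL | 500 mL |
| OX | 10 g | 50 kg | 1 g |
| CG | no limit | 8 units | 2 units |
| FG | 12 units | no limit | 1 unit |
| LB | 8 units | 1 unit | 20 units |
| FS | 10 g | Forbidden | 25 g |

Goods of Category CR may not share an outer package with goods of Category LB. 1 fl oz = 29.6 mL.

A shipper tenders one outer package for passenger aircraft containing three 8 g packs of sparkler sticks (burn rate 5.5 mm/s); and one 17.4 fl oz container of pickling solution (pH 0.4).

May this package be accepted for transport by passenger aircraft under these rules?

Burn rate 5.5 mm/s meets the Category FS criterion (Flammable Solid), so the sparkler sticks are Category FS.
The pickling solution has pH 0.4, which is ≤ 1.5, so it is Category CR (Corrosive).
Category FS quantity: three 8 g packs = 24 g.
24 g ≤ 25 g (passenger aircraft limit, Category FS) — within limit.
Category CR quantity: one 17.4 fl oz container = 515.04 mL.
515.04 mL exceeds the passenger aircraft limit of 500 mL for Category CR.
The segregation rule (Category CR with Category LB) does not apply to Category FS with Category CR.

No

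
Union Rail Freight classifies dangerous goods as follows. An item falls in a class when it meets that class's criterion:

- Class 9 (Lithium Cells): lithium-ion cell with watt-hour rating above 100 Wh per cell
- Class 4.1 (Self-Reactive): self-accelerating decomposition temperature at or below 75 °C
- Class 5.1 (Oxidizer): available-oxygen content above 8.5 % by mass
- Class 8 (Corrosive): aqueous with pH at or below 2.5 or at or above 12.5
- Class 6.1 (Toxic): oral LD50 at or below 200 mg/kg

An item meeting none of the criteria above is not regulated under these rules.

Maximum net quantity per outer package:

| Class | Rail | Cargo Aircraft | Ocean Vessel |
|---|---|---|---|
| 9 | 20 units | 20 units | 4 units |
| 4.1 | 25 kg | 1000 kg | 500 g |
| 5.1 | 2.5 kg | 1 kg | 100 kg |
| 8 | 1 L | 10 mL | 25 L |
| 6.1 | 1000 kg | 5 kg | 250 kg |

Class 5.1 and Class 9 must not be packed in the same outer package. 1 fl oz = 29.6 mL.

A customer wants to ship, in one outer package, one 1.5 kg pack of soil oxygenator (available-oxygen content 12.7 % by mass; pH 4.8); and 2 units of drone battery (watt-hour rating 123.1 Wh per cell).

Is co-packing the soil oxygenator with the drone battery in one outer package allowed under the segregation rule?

Available-oxygen content 12.7 % by mass meets the Class 5.1 criterion (Oxidizer), so the soil oxygenator is Class 5.1.
With watt-hour rating 123.1 Wh per cell (> 100 Wh per cell), the drone battery falls in Class 9.
Class 5.1 and Class 9 may not share an outer package.

No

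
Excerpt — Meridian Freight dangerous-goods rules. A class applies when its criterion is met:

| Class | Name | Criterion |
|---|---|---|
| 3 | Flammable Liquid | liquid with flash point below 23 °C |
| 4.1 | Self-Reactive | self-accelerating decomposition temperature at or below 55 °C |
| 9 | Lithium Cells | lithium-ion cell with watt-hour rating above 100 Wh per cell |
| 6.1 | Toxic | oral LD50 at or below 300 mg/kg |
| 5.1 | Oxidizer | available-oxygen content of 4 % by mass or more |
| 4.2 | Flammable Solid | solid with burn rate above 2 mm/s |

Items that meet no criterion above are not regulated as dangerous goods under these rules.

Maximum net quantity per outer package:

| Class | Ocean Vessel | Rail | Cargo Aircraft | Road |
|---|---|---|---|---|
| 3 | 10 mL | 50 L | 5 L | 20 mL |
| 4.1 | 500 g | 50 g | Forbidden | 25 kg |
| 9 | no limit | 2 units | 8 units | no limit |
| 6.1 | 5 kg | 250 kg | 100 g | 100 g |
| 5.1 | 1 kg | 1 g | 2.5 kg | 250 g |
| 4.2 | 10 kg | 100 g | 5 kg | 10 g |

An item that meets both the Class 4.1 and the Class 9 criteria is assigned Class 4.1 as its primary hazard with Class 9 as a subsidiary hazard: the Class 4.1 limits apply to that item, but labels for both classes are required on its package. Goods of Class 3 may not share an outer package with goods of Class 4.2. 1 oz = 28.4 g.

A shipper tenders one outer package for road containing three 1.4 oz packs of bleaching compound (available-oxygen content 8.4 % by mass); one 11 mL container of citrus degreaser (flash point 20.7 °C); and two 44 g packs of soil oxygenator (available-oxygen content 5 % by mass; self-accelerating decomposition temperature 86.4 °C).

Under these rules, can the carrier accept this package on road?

Yes

Available-oxygen content 8.4 % by mass meets the Class 5.1 criterion (Oxidizer), so the bleaching compound is Class 5.1.
Flash point 20.7 °C meets the Class 3 criterion (Flammable Liquid), so the citrus degreaser is Class 3.
The soil oxygenator has available-oxygen content 5 % by mass, which is ≥ 4 % by mass, so it is Class 5.1 (Oxidizer).
Class 3 quantity: 11 mL.
11 mL is within the road limit of 20 mL for Class 3.
Class 5.1 net quantity: (three 1.4 oz packs = 119.28 g) + (two 44 g packs = 88 g) = 207.28 g.
207.28 g is within the road limit of 250 g for Class 5.1.
The segregation rule (Class 3 with Class 4.2) does not apply to Class 3 with Class 5.1.
Every hazard class is within its road limit and no segregation rule is violated.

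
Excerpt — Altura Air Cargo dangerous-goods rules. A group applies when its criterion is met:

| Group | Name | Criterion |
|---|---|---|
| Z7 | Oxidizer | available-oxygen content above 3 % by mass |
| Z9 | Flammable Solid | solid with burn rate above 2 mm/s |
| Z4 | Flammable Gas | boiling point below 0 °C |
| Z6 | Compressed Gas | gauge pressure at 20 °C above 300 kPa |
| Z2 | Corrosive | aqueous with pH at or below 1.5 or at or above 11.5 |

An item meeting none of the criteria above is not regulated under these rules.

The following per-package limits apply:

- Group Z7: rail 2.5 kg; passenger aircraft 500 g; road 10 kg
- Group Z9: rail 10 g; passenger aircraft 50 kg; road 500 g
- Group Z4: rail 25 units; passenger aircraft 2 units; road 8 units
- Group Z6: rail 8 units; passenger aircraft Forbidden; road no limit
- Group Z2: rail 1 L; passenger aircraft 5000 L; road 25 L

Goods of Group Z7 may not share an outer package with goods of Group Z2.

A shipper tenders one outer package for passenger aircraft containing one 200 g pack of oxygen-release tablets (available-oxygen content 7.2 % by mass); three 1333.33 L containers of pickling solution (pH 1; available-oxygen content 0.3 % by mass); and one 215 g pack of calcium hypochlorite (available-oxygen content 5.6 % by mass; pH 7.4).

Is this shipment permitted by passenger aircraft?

Oxygen-release tablets: available-oxygen content 7.2 % by mass > 3 % by mass → Group Z7 (Oxidizer).
With pH 1 (≤ 1.5), the pickling solution falls in Group Z2.
Available-oxygen content 5.6 % by mass meets the Group Z7 criterion (Oxidizer), so the calcium hypochlorite is Group Z7.
Group Z7 net quantity: 200 g + 215 g = 415 g.
That is within the Group Z7 passenger aircraft limit of 500 g.
Group Z2 quantity: three 1333.33 L containers = 3999.99 L.
3999.99 L ≤ 5000 L (passenger aircraft limit, Group Z2) — within limit.
Group Z7 and Group Z2 may not share an outer package.

No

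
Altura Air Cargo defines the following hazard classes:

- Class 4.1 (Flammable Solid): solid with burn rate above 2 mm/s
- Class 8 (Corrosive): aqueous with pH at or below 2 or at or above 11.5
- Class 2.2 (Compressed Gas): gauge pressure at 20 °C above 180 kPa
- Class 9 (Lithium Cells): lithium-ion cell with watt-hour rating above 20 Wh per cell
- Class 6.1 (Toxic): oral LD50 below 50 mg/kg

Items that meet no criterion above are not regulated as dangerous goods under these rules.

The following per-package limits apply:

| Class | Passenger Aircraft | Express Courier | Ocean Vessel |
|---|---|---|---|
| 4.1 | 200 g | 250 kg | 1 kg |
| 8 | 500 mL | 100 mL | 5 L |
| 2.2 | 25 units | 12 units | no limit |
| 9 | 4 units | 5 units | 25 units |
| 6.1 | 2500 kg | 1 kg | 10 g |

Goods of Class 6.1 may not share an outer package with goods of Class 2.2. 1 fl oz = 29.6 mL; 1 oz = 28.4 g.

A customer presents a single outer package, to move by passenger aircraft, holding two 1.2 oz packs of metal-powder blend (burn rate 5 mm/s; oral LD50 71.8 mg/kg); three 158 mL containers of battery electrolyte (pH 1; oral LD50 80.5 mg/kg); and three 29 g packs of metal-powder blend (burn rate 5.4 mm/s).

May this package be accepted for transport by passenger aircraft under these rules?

Yes

With burn rate 5 mm/s (> 2 mm/s), the metal-powder blend falls in Class 4.1.
Battery electrolyte: pH 1 ≤ 2 → Class 8 (Corrosive).
Metal-powder blend: burn rate 5.4 mm/s > 2 mm/s → Class 4.1 (Flammable Solid).
Class 4.1 net quantity: (two 1.2 oz packs = 68.16 g) + (three 29 g packs = 87 g) = 155.16 g.
155.16 g ≤ 200 g (passenger aircraft limit, Class 4.1) — within limit.
Class 8 quantity: three 158 mL containers = 474 mL.
474 mL is within the passenger aircraft limit of 500 mL for Class 8.
The segregation rule (Class 6.1 with Class 2.2) does not apply to Class 4.1 with Class 8.
Every hazard class is within its passenger aircraft limit and no segregation rule is violated.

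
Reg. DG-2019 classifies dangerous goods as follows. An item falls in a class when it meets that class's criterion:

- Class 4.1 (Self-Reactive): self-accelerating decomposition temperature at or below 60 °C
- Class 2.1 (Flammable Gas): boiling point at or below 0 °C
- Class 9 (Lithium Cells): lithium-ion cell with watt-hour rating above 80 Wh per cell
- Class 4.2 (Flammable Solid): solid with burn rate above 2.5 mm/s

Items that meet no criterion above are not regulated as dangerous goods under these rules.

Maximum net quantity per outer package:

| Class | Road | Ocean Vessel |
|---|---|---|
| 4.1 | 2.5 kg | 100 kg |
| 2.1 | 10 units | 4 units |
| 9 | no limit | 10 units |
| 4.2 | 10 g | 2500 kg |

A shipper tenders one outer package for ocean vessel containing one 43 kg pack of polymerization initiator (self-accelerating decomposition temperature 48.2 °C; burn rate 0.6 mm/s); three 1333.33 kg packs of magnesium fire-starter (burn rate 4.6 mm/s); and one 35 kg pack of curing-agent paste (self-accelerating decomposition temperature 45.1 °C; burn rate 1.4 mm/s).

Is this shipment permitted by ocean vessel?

No

Self-accelerating decomposition temperature 48.2 °C meets the Class 4.1 criterion (Self-Reactive), so the polymerization initiator is Class 4.1.
With burn rate 4.6 mm/s (> 2.5 mm/s), the magnesium fire-starter falls in Class 4.2.
With self-accelerating decomposition temperature 45.1 °C (≤ 60 °C), the curing-agent paste falls in Class 4.1.
Total Class 4.1: 43 kg + 35 kg = 78 kg.
78 kg ≤ 100 kg (ocean vessel limit, Class 4.1) — within limit.
Class 4.2 quantity: three 1333.33 kg packs = 3999.99 kg.
That exceeds the Class 4.2 ocean vessel limit of 2500 kg.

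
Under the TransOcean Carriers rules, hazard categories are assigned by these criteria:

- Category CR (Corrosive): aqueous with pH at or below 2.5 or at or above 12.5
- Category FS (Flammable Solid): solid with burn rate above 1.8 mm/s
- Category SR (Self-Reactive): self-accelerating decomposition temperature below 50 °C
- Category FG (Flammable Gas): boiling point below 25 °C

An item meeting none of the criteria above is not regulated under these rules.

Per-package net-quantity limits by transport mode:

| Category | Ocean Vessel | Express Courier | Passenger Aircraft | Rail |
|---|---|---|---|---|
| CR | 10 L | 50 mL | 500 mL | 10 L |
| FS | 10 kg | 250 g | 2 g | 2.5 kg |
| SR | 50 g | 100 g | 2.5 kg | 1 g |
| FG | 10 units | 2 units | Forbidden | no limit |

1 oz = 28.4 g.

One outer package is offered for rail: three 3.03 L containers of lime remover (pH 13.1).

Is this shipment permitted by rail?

With pH 13.1 (≥ 12.5), the lime remover falls in Category CR.
Category CR quantity: three 3.03 L containers = 9.09 L.
9.09 L is within the rail limit of 10 L for Category CR.

Yes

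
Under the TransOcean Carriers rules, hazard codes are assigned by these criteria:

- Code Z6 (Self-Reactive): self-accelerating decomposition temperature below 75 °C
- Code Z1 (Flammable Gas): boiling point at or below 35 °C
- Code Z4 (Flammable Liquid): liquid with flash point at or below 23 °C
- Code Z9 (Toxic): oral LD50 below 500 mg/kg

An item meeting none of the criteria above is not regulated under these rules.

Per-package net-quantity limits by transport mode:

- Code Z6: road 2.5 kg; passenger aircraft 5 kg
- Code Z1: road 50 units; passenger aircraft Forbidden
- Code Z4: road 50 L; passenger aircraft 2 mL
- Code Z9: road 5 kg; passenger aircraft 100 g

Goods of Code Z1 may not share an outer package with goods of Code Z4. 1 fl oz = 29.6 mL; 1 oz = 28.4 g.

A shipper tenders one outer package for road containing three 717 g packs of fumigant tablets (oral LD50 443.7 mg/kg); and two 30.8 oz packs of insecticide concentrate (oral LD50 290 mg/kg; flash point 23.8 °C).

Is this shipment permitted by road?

With oral LD50 443.7 mg/kg (< 500 mg/kg), the fumigant tablets fall in Code Z9.
The insecticide concentrate has oral LD50 290 mg/kg, which is < 500 mg/kg, so it is Code Z9 (Toxic).
Total Code Z9: (three 717 g packs = 2.151 kg) + (two 30.8 oz packs = 1749.44 g) = 3900.44 g.
3900.44 g is within the road limit of 5 kg for Code Z9.

Yes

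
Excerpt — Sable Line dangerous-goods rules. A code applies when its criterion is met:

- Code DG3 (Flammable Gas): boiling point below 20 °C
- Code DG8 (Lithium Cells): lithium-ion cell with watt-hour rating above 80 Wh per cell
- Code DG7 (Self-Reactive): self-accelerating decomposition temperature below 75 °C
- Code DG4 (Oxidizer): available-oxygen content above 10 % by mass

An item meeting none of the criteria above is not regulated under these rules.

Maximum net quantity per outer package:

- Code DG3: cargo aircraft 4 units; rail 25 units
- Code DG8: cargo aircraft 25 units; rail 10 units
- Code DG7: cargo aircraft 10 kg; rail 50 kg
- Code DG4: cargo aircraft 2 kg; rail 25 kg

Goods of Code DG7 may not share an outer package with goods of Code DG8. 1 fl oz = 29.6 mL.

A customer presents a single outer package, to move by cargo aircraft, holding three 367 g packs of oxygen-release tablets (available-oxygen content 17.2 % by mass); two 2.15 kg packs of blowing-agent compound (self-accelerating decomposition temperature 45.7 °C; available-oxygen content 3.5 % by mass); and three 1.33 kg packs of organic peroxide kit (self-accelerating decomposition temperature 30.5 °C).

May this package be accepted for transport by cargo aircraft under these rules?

Yes

With available-oxygen content 17.2 % by mass (> 10 % by mass), the oxygen-release tablets fall in Code DG4.
Self-accelerating decomposition temperature 45.7 °C meets the Code DG7 criterion (Self-Reactive), so the blowing-agent compound is Code DG7.
The organic peroxide kit has self-accelerating decomposition temperature 30.5 °C, which is < 75 °C, so it is Code DG7 (Self-Reactive).
Total Code DG7: (two 2.15 kg packs = 4.3 kg) + (three 1.33 kg packs = 3.99 kg) = 8.29 kg.
That is within the Code DG7 cargo aircraft limit of 10 kg.
Code DG4 quantity: three 367 g packs = 1.101 kg.
That is within the Code DG4 cargo aircraft limit of 2 kg.
The segregation rule (Code DG7 with Code DG8) does not apply to Code DG7 with Code DG4.
Every hazard code is within its cargo aircraft limit and no segregation rule is violated.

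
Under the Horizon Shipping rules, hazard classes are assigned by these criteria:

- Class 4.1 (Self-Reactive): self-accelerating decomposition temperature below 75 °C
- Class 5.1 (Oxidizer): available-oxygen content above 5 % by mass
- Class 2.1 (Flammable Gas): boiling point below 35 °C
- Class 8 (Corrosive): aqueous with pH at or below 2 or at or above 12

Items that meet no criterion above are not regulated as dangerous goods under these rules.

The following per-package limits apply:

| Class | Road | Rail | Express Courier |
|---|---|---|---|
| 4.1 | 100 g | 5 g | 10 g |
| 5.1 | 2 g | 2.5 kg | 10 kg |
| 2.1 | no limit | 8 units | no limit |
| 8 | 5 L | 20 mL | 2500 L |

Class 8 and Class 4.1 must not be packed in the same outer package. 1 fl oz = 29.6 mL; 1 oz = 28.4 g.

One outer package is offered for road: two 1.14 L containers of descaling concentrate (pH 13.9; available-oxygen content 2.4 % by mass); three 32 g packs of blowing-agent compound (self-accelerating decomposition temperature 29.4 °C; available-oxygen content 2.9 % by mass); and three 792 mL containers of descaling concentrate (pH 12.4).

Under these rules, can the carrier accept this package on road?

pH 13.9 meets the Class 8 criterion (Corrosive), so the descaling concentrate is Class 8.
Self-accelerating decomposition temperature 29.4 °C meets the Class 4.1 criterion (Self-Reactive), so the blowing-agent compound is Class 4.1.
pH 12.4 meets the Class 8 criterion (Corrosive), so the descaling concentrate is Class 8.
Class 8 net quantity: (two 1.14 L containers = 2.28 L) + (three 792 mL containers = 2.376 L) = 4.656 L.
That is within the Class 8 road limit of 5 L.
Class 4.1 quantity: three 32 g packs = 96 g.
96 g is within the road limit of 100 g for Class 4.1.
Class 8 and Class 4.1 may not share an outer package.

No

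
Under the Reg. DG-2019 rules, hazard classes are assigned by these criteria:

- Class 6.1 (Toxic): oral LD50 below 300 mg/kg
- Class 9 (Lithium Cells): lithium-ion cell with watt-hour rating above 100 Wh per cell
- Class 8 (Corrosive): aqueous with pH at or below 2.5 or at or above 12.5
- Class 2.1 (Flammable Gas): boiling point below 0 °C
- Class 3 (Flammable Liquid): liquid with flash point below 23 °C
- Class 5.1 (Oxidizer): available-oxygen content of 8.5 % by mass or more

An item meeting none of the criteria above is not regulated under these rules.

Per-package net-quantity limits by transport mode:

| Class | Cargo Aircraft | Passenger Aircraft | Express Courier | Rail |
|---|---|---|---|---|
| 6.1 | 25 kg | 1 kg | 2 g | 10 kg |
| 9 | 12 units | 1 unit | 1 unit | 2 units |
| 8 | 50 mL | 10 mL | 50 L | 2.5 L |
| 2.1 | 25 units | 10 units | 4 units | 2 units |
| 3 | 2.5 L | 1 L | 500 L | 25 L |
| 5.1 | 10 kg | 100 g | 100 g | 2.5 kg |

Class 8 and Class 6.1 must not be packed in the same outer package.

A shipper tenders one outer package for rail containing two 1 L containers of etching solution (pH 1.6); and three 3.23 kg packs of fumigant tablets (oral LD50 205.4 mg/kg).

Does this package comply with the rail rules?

With pH 1.6 (≤ 2.5), the etching solution falls in Class 8.
With oral LD50 205.4 mg/kg (< 300 mg/kg), the fumigant tablets fall in Class 6.1.
Class 8 quantity: two 1 L containers = 2 L.
2 L ≤ 2.5 L (rail limit, Class 8) — within limit.
Class 6.1 quantity: three 3.23 kg packs = 9.69 kg.
9.69 kg is within the rail limit of 10 kg for Class 6.1.
Class 8 and Class 6.1 may not share an outer package.

No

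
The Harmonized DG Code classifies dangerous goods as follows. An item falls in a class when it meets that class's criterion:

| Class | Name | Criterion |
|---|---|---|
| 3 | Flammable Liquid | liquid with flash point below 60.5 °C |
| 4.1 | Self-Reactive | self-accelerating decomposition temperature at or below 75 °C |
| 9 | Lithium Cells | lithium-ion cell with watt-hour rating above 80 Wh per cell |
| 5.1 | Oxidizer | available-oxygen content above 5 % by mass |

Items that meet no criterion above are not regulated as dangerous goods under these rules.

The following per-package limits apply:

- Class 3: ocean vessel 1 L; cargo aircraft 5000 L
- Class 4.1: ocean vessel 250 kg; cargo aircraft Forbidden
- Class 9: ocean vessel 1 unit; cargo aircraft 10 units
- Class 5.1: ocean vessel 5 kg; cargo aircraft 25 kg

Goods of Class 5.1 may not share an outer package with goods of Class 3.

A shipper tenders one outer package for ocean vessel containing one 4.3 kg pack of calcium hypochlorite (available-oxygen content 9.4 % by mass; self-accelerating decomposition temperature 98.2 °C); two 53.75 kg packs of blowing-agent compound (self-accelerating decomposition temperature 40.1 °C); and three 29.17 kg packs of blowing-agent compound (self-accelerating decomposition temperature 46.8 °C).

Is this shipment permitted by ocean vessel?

Yes

Available-oxygen content 9.4 % by mass meets the Class 5.1 criterion (Oxidizer), so the calcium hypochlorite is Class 5.1.
Self-accelerating decomposition temperature 40.1 °C meets the Class 4.1 criterion (Self-Reactive), so the blowing-agent compound is Class 4.1.
Blowing-agent compound: self-accelerating decomposition temperature 46.8 °C ≤ 75 °C → Class 4.1 (Self-Reactive).
Class 5.1 quantity: 4.3 kg.
4.3 kg ≤ 5 kg (ocean vessel limit, Class 5.1) — within limit.
Total Class 4.1: (two 53.75 kg packs = 107.5 kg) + (three 29.17 kg packs = 87.51 kg) = 195.01 kg.
195.01 kg ≤ 250 kg (ocean vessel limit, Class 4.1) — within limit.
The segregation rule (Class 5.1 with Class 3) does not apply to Class 5.1 with Class 4.1.
Every hazard class is within its ocean vessel limit and no segregation rule is violated.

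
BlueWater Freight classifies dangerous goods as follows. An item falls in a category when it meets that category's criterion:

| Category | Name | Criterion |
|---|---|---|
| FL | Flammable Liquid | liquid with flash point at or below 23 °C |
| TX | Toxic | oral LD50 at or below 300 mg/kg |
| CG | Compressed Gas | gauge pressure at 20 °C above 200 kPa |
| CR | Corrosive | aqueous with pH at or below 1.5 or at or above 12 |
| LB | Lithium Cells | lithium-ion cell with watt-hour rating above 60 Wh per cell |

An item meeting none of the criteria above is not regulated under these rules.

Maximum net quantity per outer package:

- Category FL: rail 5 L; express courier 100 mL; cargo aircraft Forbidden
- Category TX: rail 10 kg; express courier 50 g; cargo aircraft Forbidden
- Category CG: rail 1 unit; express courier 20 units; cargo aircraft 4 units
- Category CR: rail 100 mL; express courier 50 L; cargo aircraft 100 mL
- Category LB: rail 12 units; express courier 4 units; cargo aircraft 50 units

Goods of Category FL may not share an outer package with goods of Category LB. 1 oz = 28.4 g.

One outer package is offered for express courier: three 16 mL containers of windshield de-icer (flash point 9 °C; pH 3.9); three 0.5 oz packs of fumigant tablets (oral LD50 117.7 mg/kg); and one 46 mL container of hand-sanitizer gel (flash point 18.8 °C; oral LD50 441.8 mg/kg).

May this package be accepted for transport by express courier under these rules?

Yes

Windshield de-icer: flash point 9 °C ≤ 23 °C → Category FL (Flammable Liquid).
The fumigant tablets have oral LD50 117.7 mg/kg, which is ≤ 300 mg/kg, so they are Category TX (Toxic).
With flash point 18.8 °C (≤ 23 °C), the hand-sanitizer gel falls in Category FL.
Category FL net quantity: (three 16 mL containers = 48 mL) + 46 mL = 94 mL.
That is within the Category FL express courier limit of 100 mL.
Category TX quantity: three 0.5 oz packs = 42.6 g.
That is within the Category TX express courier limit of 50 g.
The segregation rule (Category FL with Category LB) does not apply to Category FL with Category TX.
Every hazard category is within its express courier limit and no segregation rule is violated.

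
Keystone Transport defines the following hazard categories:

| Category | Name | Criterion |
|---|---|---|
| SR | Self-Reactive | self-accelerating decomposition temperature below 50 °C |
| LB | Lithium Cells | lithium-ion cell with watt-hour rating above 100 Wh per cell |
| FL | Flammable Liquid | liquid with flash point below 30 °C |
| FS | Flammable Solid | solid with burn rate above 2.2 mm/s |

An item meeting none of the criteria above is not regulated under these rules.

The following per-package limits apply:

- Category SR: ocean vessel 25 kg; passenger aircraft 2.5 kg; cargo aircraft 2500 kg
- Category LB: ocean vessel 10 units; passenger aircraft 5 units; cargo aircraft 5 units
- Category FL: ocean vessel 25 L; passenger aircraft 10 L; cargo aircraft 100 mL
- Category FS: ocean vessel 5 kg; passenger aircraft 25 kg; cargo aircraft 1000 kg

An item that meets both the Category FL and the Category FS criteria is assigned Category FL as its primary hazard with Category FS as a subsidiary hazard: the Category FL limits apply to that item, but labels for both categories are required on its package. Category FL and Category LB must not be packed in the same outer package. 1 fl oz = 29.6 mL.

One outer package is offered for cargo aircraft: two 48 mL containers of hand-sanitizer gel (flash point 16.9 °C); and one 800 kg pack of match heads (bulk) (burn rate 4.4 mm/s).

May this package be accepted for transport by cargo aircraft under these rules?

The hand-sanitizer gel has flash point 16.9 °C, which is < 30 °C, so it is Category FL (Flammable Liquid).
Burn rate 4.4 mm/s meets the Category FS criterion (Flammable Solid), so the match heads (bulk) are Category FS.
Category FS quantity: 800 kg.
That is within the Category FS cargo aircraft limit of 1000 kg.
Category FL quantity: two 48 mL containers = 96 mL.
That is within the Category FL cargo aircraft limit of 100 mL.
The segregation rule (Category FL with Category LB) does not apply to Category FS with Category FL.
Every hazard category is within its cargo aircraft limit and no segregation rule is violated.

Yes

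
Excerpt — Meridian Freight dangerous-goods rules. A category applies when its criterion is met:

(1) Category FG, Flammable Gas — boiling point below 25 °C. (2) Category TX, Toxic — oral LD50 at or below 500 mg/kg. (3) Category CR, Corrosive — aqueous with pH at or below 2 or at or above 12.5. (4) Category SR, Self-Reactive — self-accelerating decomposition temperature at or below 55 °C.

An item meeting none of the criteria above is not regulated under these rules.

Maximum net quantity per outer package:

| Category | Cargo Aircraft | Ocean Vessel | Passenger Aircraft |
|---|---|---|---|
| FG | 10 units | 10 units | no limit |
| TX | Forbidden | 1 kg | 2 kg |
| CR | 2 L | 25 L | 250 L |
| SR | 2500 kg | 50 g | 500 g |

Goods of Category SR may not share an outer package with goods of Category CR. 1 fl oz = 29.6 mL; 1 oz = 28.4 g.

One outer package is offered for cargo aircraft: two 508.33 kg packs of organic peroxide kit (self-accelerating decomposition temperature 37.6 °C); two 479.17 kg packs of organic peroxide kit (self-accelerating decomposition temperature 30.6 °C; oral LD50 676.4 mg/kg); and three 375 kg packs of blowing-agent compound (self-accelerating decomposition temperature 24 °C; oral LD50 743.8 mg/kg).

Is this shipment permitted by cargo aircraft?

The organic peroxide kit has self-accelerating decomposition temperature 37.6 °C, which is ≤ 55 °C, so it is Category SR (Self-Reactive).
The organic peroxide kit has self-accelerating decomposition temperature 30.6 °C, which is ≤ 55 °C, so it is Category SR (Self-Reactive).
Self-accelerating decomposition temperature 24 °C meets the Category SR criterion (Self-Reactive), so the blowing-agent compound is Category SR.
Total Category SR: (two 508.33 kg packs = 1016.66 kg) + (two 479.17 kg packs = 958.34 kg) + (three 375 kg packs = 1125 kg) = 3100 kg.
3100 kg > 2500 kg (cargo aircraft limit, Category SR) — over the limit.

No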